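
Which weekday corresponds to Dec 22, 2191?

Thursday

Doomsday rule: the anchor day for the 2100s is Sunday. For year 91: 91÷12 = 7 r 7, and 7÷4 = 1, so 7+7+1 = 15.
Sunday + 15 ≡ Monday — that's 2191's doomsday.
In December the doomsday date is Dec 12.
Dec 22 is 10 days after Dec 12; 10 mod 7 = 3, so Monday + 3 = Thursday.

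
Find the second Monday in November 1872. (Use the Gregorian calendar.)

November 11, 1872

November 1, 1872 is a Friday.
The first Monday is therefore November 4 (3 days later).
The second Monday is 4 + 1×7 = November 11.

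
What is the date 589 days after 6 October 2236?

+365 (one year) → Oct 6, 2237 (224 left).
Oct has 31 days: +26 → Nov 1, 2237 (198 left).
Nov has 30 days: +30 → Dec 1, 2237 (168 left).
Dec has 31 days: +31 → Jan 1, 2238 (137 left).
Jan has 31 days: +31 → Feb 1, 2238 (106 left).
Feb has 28 days: +28 → Mar 1, 2238 (78 left).
Mar has 31 days: +31 → Apr 1, 2238 (47 left).
Apr has 30 days: +30 → May 1, 2238 (17 left).
+17 → May 18, 2238.

May 18, 2238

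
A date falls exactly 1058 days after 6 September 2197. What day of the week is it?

First find the weekday of Sep 6, 2197. Doomsday rule: the anchor day for the 2100s is Sunday. For year 97: 97÷12 = 8 r 1, and 1÷4 = 0, so 8+1+0 = 9.
Sunday + 9 ≡ Tuesday — that's 2197's doomsday.
In September the doomsday date is Sep 5.
Sep 6 is 1 day after Sep 5; 1 mod 7 = 1, so Tuesday + 1 = Wednesday.
1058 mod 7 = 1, so 1058 days after a Wednesday is Wednesday + 1 = Thursday.

Thursday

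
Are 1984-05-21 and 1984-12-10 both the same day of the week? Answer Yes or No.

From May 21, 1984 to Dec 10, 1984 is 203 days.
203 mod 7 = 0, so they are the same weekday.
(May 21, 1984 is a Monday; Dec 10, 1984 is a Monday.)

Yes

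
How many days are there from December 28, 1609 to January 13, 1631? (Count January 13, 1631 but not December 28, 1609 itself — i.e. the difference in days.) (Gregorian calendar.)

7686

Dec 28, 1609 → Dec 28, 1610: 365 days.
Dec 28, 1610 → Dec 28, 1611: 365 days.
Dec 28, 1611 → Dec 28, 1612: 366 days (Feb 29, 1612 is in that span).
Dec 28, 1612 → Dec 28, 1613: 365 days.
Dec 28, 1613 → Dec 28, 1614: 365 days.
Dec 28, 1614 → Dec 28, 1615: 365 days.
Dec 28, 1615 → Dec 28, 1616: 366 days (Feb 29, 1616 is in that span).
Dec 28, 1616 → Dec 28, 1617: 365 days.
Dec 28, 1617 → Dec 28, 1618: 365 days.
Dec 28, 1618 → Dec 28, 1619: 365 days.
Dec 28, 1619 → Dec 28, 1620: 366 days (Feb 29, 1620 is in that span).
Dec 28, 1620 → Dec 28, 1621: 365 days.
Dec 28, 1621 → Dec 28, 1622: 365 days.
Dec 28, 1622 → Dec 28, 1623: 365 days.
Dec 28, 1623 → Dec 28, 1624: 366 days (Feb 29, 1624 is in that span).
Dec 28, 1624 → Dec 28, 1625: 365 days.
Dec 28, 1625 → Dec 28, 1626: 365 days.
Dec 28, 1626 → Dec 28, 1627: 365 days.
Dec 28, 1627 → Dec 28, 1628: 366 days (Feb 29, 1628 is in that span).
Dec 28, 1628 → Dec 28, 1629: 365 days.
Dec 28, 1629 → Jan 28, 1630: 31 days (December has 31).
Jan 28, 1630 → Feb 28, 1630: 31 days (January has 31).
Feb 28, 1630 → Mar 28, 1630: 28 days (February has 28).
Mar 28, 1630 → Apr 28, 1630: 31 days (March has 31).
Apr 28, 1630 → May 28, 1630: 30 days (April has 30).
May 28, 1630 → Jun 28, 1630: 31 days (May has 31).
Jun 28, 1630 → Jul 28, 1630: 30 days (June has 30).
Jul 28, 1630 → Aug 28, 1630: 31 days (July has 31).
Aug 28, 1630 → Sep 28, 1630: 31 days (August has 31).
Sep 28, 1630 → Oct 28, 1630: 30 days (September has 30).
Oct 28, 1630 → Nov 28, 1630: 31 days (October has 31).
Nov 28, 1630 → Dec 28, 1630: 30 days (November has 30).
Dec 28, 1630 → Jan 13, 1631: 16 days.
Total: 7686 days.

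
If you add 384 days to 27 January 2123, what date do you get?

Jan has 31 days: +5 → Feb 1, 2123 (379 left).
Feb has 28 days: +28 → Mar 1, 2123 (351 left).
Mar has 31 days: +31 → Apr 1, 2123 (320 left).
Apr has 30 days: +30 → May 1, 2123 (290 left).
May has 31 days: +31 → Jun 1, 2123 (259 left).
Jun has 30 days: +30 → Jul 1, 2123 (229 left).
Jul has 31 days: +31 → Aug 1, 2123 (198 left).
Aug has 31 days: +31 → Sep 1, 2123 (167 left).
Sep has 30 days: +30 → Oct 1, 2123 (137 left).
Oct has 31 days: +31 → Nov 1, 2123 (106 left).
Nov has 30 days: +30 → Dec 1, 2123 (76 left).
Dec has 31 days: +31 → Jan 1, 2124 (45 left).
Jan has 31 days: +31 → Feb 1, 2124 (14 left).
+14 → Feb 15, 2124.

February 15, 2124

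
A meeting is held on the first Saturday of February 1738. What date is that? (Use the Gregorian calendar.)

February 1, 1738 is a Saturday.
The first Saturday is therefore February 1 (same day).

February 1, 1738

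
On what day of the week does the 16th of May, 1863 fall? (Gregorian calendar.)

Saturday

January 1, 1863 is a Thursday.
Jan 1, 1863 → Feb 1, 1863: 31 days (January has 31).
Feb 1, 1863 → Mar 1, 1863: 28 days (February has 28).
Mar 1, 1863 → Apr 1, 1863: 31 days (March has 31).
Apr 1, 1863 → May 1, 1863: 30 days (April has 30).
May 1, 1863 → May 16, 1863: 15 days.
Total: 135 days.
135 mod 7 = 2, so Thursday + 2 = Saturday.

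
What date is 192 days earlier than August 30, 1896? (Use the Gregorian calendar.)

−30 → Jul 31, 1896 (end of Jul, 31 days; 162 left).
−31 → Jun 30, 1896 (end of Jun, 30 days; 131 left).
−30 → May 31, 1896 (end of May, 31 days; 101 left).
−31 → Apr 30, 1896 (end of Apr, 30 days; 70 left).
−30 → Mar 31, 1896 (end of Mar, 31 days; 40 left).
−31 → Feb 29, 1896 (end of Feb, 29 days; 9 left).
−9 → Feb 20, 1896.

February 20, 1896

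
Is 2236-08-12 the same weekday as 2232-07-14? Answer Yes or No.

No

From Jul 14, 2232 to Aug 12, 2236 is 1490 days.
1490 mod 7 = 6, so they are different weekdays.
(Jul 14, 2232 is a Saturday; Aug 12, 2236 is a Friday.)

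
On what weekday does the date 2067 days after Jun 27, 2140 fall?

First find the weekday of Jun 27, 2140. Doomsday rule: the anchor day for the 2100s is Sunday. For year 40: 40÷12 = 3 r 4, and 4÷4 = 1, so 3+4+1 = 8.
Sunday + 8 ≡ Monday — that's 2140's doomsday.
In June the doomsday date is Jun 6.
Jun 27 is 21 days after Jun 6; 21 mod 7 = 0, so Monday + 0 = Monday.
2067 mod 7 = 2, so 2067 days after a Monday is Monday + 2 = Wednesday.

Wednesday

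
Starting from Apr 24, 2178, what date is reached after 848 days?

August 19, 2180

+365 (one year) → Apr 24, 2179 (483 left).
+366 (one year; includes Feb 29, 2180) → Apr 24, 2180 (117 left).
Apr has 30 days: +7 → May 1, 2180 (110 left).
May has 31 days: +31 → Jun 1, 2180 (79 left).
Jun has 30 days: +30 → Jul 1, 2180 (49 left).
Jul has 31 days: +31 → Aug 1, 2180 (18 left).
+18 → Aug 19, 2180.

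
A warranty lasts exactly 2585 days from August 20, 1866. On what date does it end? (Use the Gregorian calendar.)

September 17, 1873

+365 (one year) → Aug 20, 1867 (2220 left).
+366 (one year; includes Feb 29, 1868) → Aug 20, 1868 (1854 left).
+365 (one year) → Aug 20, 1869 (1489 left).
+365 (one year) → Aug 20, 1870 (1124 left).
+365 (one year) → Aug 20, 1871 (759 left).
+366 (one year; includes Feb 29, 1872) → Aug 20, 1872 (393 left).
Aug has 31 days: +12 → Sep 1, 1872 (381 left).
Sep has 30 days: +30 → Oct 1, 1872 (351 left).
Oct has 31 days: +31 → Nov 1, 1872 (320 left).
Nov has 30 days: +30 → Dec 1, 1872 (290 left).
Dec has 31 days: +31 → Jan 1, 1873 (259 left).
Jan has 31 days: +31 → Feb 1, 1873 (228 left).
Feb has 28 days: +28 → Mar 1, 1873 (200 left).
Mar has 31 days: +31 → Apr 1, 1873 (169 left).
Apr has 30 days: +30 → May 1, 1873 (139 left).
May has 31 days: +31 → Jun 1, 1873 (108 left).
Jun has 30 days: +30 → Jul 1, 1873 (78 left).
Jul has 31 days: +31 → Aug 1, 1873 (47 left).
Aug has 31 days: +31 → Sep 1, 1873 (16 left).
+16 → Sep 17, 1873.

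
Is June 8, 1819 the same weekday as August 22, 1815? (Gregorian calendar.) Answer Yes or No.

Yes

From Aug 22, 1815 to Jun 8, 1819 is 1386 days.
1386 mod 7 = 0, so they are the same weekday.
(Aug 22, 1815 is a Tuesday; Jun 8, 1819 is a Tuesday.)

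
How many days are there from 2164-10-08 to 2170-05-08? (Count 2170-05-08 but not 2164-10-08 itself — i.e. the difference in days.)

2038

Oct 8, 2164 → Oct 8, 2165: 365 days.
Oct 8, 2165 → Oct 8, 2166: 365 days.
Oct 8, 2166 → Oct 8, 2167: 365 days.
Oct 8, 2167 → Oct 8, 2168: 366 days (Feb 29, 2168 is in that span).
Oct 8, 2168 → Oct 8, 2169: 365 days.
Oct 8, 2169 → Nov 8, 2169: 31 days (October has 31).
Nov 8, 2169 → Dec 8, 2169: 30 days (November has 30).
Dec 8, 2169 → Jan 8, 2170: 31 days (December has 31).
Jan 8, 2170 → Feb 8, 2170: 31 days (January has 31).
Feb 8, 2170 → Mar 8, 2170: 28 days (February has 28).
Mar 8, 2170 → Apr 8, 2170: 31 days (March has 31).
Apr 8, 2170 → May 8, 2170: 30 days.
Total: 2038 days.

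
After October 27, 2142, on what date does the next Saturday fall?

Oct 27, 2142 is a Saturday.
From Saturday to the next Saturday is 7 days.
Oct 27, 2142 + 7 = Nov 3, 2142.

November 3, 2142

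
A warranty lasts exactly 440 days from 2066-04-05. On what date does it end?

June 19, 2067

+365 (one year) → Apr 5, 2067 (75 left).
Apr has 30 days: +26 → May 1, 2067 (49 left).
May has 31 days: +31 → Jun 1, 2067 (18 left).
+18 → Jun 19, 2067.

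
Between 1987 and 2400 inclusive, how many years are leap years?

101

Multiples of 4 in [1987,2400]: 104.
Of those, multiples of 100: 5 (not leap unless ÷400).
Multiples of 400: 2.
Leap years = 104 − 5 + 2 = 101.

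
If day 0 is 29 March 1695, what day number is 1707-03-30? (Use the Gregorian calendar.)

Mar 29, 1695 → Mar 29, 1696: 366 days (Feb 29, 1696 is in that span).
Mar 29, 1696 → Mar 29, 1697: 365 days.
Mar 29, 1697 → Mar 29, 1698: 365 days.
Mar 29, 1698 → Mar 29, 1699: 365 days.
Mar 29, 1699 → Mar 29, 1700: 365 days.
Mar 29, 1700 → Mar 29, 1701: 365 days.
Mar 29, 1701 → Mar 29, 1702: 365 days.
Mar 29, 1702 → Mar 29, 1703: 365 days.
Mar 29, 1703 → Mar 29, 1704: 366 days (Feb 29, 1704 is in that span).
Mar 29, 1704 → Mar 29, 1705: 365 days.
Mar 29, 1705 → Mar 29, 1706: 365 days.
Mar 29, 1706 → Apr 29, 1706: 31 days (March has 31).
Apr 29, 1706 → May 29, 1706: 30 days (April has 30).
May 29, 1706 → Jun 29, 1706: 31 days (May has 31).
Jun 29, 1706 → Jul 29, 1706: 30 days (June has 30).
Jul 29, 1706 → Aug 29, 1706: 31 days (July has 31).
Aug 29, 1706 → Sep 29, 1706: 31 days (August has 31).
Sep 29, 1706 → Oct 29, 1706: 30 days (September has 30).
Oct 29, 1706 → Nov 29, 1706: 31 days (October has 31).
Nov 29, 1706 → Dec 29, 1706: 30 days (November has 30).
Dec 29, 1706 → Jan 29, 1707: 31 days (December has 31).
Jan 29, 1707 → Feb 28, 1707: 30 days (January has 31).
Feb 28, 1707 → Mar 28, 1707: 28 days (February has 28).
Mar 28, 1707 → Mar 30, 1707: 2 days.
Total: 4383 days.

4383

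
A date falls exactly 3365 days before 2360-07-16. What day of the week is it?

Monday

Jul 16, 2360 is a Saturday.
3365 mod 7 = 5, so 3365 days before a Saturday is Saturday − 5 = Monday.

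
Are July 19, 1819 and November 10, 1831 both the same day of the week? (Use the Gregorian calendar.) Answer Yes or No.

No

From Jul 19, 1819 to Nov 10, 1831 is 4497 days.
4497 mod 7 = 3, so they are different weekdays.
(Jul 19, 1819 is a Monday; Nov 10, 1831 is a Thursday.)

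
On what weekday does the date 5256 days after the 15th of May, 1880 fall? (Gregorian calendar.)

Friday

May 15, 1880 is a Saturday.
5256 mod 7 = 6, so 5256 days after a Saturday is Saturday + 6 = Friday.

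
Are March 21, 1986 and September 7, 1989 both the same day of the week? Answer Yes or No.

No

From Mar 21, 1986 to Sep 7, 1989 is 1266 days.
1266 mod 7 = 6, so they are different weekdays.
(Mar 21, 1986 is a Friday; Sep 7, 1989 is a Thursday.)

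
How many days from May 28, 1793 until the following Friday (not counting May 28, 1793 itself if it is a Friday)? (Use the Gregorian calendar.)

May 28, 1793 is a Tuesday.
From Tuesday to the next Friday is 3 days.

3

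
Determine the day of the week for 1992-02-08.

Doomsday rule: the anchor day for the 1900s is Wednesday. For year 92: 92÷12 = 7 r 8, and 8÷4 = 2, so 7+8+2 = 17.
Wednesday + 17 ≡ Saturday — that's 1992's doomsday.
In February the doomsday date is Feb 29 (1992 is a leap year (divisible by 4)).
Feb 8 is 21 days before Feb 29; 21 mod 7 = 0, so Saturday − 0 = Saturday.

Saturday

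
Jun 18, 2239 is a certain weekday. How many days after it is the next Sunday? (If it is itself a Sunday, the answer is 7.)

5

Jun 18, 2239 is a Tuesday.
From Tuesday to the next Sunday is 5 days.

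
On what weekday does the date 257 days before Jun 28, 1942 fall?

Jun 28, 1942 is a Sunday.
257 mod 7 = 5, so 257 days before a Sunday is Sunday − 5 = Tuesday.

Tuesday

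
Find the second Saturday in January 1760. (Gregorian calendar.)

January 12, 1760

January 1, 1760 is a Tuesday.
The first Saturday is therefore January 5 (4 days later).
The second Saturday is 5 + 1×7 = January 12.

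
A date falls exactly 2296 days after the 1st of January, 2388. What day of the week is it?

Friday

Jan 1, 2388 is a Friday.
2296 mod 7 = 0, so 2296 days after a Friday is Friday + 0 = Friday.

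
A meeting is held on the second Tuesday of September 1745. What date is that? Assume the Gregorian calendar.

September 1, 1745 is a Wednesday.
The first Tuesday is therefore September 7 (6 days later).
The second Tuesday is 7 + 1×7 = September 14.

September 14, 1745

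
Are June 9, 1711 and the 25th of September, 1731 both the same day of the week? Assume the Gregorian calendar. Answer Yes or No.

Yes

From Jun 9, 1711 to Sep 25, 1731 is 7413 days.
7413 mod 7 = 0, so they are the same weekday.
(Jun 9, 1711 is a Tuesday; Sep 25, 1731 is a Tuesday.)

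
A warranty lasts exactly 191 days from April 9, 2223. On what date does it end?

October 17, 2223

Apr has 30 days: +22 → May 1, 2223 (169 left).
May has 31 days: +31 → Jun 1, 2223 (138 left).
Jun has 30 days: +30 → Jul 1, 2223 (108 left).
Jul has 31 days: +31 → Aug 1, 2223 (77 left).
Aug has 31 days: +31 → Sep 1, 2223 (46 left).
Sep has 30 days: +30 → Oct 1, 2223 (16 left).
+16 → Oct 17, 2223.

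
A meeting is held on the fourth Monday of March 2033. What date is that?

March 28, 2033

March 1, 2033 is a Tuesday.
The first Monday is therefore March 7 (6 days later).
The fourth Monday is 7 + 3×7 = March 28.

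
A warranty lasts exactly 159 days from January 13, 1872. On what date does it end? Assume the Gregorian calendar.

June 20, 1872

Jan has 31 days: +19 → Feb 1, 1872 (140 left).
Feb has 29 days: +29 → Mar 1, 1872 (111 left).
Mar has 31 days: +31 → Apr 1, 1872 (80 left).
Apr has 30 days: +30 → May 1, 1872 (50 left).
May has 31 days: +31 → Jun 1, 1872 (19 left).
+19 → Jun 20, 1872.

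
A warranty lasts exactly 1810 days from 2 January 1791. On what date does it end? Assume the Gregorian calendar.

December 17, 1795

+365 (one year) → Jan 2, 1792 (1445 left).
+366 (one year; includes Feb 29, 1792) → Jan 2, 1793 (1079 left).
+365 (one year) → Jan 2, 1794 (714 left).
+365 (one year) → Jan 2, 1795 (349 left).
Jan has 31 days: +30 → Feb 1, 1795 (319 left).
Feb has 28 days: +28 → Mar 1, 1795 (291 left).
Mar has 31 days: +31 → Apr 1, 1795 (260 left).
Apr has 30 days: +30 → May 1, 1795 (230 left).
May has 31 days: +31 → Jun 1, 1795 (199 left).
Jun has 30 days: +30 → Jul 1, 1795 (169 left).
Jul has 31 days: +31 → Aug 1, 1795 (138 left).
Aug has 31 days: +31 → Sep 1, 1795 (107 left).
Sep has 30 days: +30 → Oct 1, 1795 (77 left).
Oct has 31 days: +31 → Nov 1, 1795 (46 left).
Nov has 30 days: +30 → Dec 1, 1795 (16 left).
+16 → Dec 17, 1795.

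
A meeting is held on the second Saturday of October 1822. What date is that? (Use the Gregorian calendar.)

October 12, 1822

October 1, 1822 is a Tuesday.
The first Saturday is therefore October 5 (4 days later).
The second Saturday is 5 + 1×7 = October 12.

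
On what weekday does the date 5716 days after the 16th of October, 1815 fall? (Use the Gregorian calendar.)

Friday

Oct 16, 1815 is a Monday.
5716 mod 7 = 4, so 5716 days after a Monday is Monday + 4 = Friday.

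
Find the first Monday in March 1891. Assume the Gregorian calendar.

March 1, 1891 is a Sunday.
The first Monday is therefore March 2 (1 days later).

March 2, 1891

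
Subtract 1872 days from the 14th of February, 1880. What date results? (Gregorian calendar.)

December 30, 1874

−365 (one year) → Feb 14, 1879 (1507 left).
−365 (one year) → Feb 14, 1878 (1142 left).
−365 (one year) → Feb 14, 1877 (777 left).
−366 (one year; includes Feb 29, 1876) → Feb 14, 1876 (411 left).
−365 (one year) → Feb 14, 1875 (46 left).
−14 → Jan 31, 1875 (end of Jan, 31 days; 32 left).
−31 → Dec 31, 1874 (end of Dec, 31 days; 1 left).
−1 → Dec 30, 1874.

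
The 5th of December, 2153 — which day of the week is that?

Wednesday

January 1, 2153 is a Monday.
Jan 1, 2153 → Feb 1, 2153: 31 days (January has 31).
Feb 1, 2153 → Mar 1, 2153: 28 days (February has 28).
Mar 1, 2153 → Apr 1, 2153: 31 days (March has 31).
Apr 1, 2153 → May 1, 2153: 30 days (April has 30).
May 1, 2153 → Jun 1, 2153: 31 days (May has 31).
Jun 1, 2153 → Jul 1, 2153: 30 days (June has 30).
Jul 1, 2153 → Aug 1, 2153: 31 days (July has 31).
Aug 1, 2153 → Sep 1, 2153: 31 days (August has 31).
Sep 1, 2153 → Oct 1, 2153: 30 days (September has 30).
Oct 1, 2153 → Nov 1, 2153: 31 days (October has 31).
Nov 1, 2153 → Dec 1, 2153: 30 days (November has 30).
Dec 1, 2153 → Dec 5, 2153: 4 days.
Total: 338 days.
338 mod 7 = 2, so Monday + 2 = Wednesday.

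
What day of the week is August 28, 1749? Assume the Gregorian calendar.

Doomsday rule: the anchor day for the 1700s is Sunday. For year 49: 49÷12 = 4 r 1, and 1÷4 = 0, so 4+1+0 = 5.
Sunday + 5 ≡ Friday — that's 1749's doomsday.
In August the doomsday date is Aug 8.
Aug 28 is 20 days after Aug 8; 20 mod 7 = 6, so Friday + 6 = Thursday.

Thursday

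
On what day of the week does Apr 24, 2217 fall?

Thursday

January 1, 2217 is a Wednesday.
Jan 1, 2217 → Feb 1, 2217: 31 days (January has 31).
Feb 1, 2217 → Mar 1, 2217: 28 days (February has 28).
Mar 1, 2217 → Apr 1, 2217: 31 days (March has 31).
Apr 1, 2217 → Apr 24, 2217: 23 days.
Total: 113 days.
113 mod 7 = 1, so Wednesday + 1 = Thursday.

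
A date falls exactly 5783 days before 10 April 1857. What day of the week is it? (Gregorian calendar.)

Thursday

Apr 10, 1857 is a Friday.
5783 mod 7 = 1, so 5783 days before a Friday is Friday − 1 = Thursday.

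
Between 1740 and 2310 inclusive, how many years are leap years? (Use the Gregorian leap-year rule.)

Multiples of 4 in [1740,2310]: 143.
Of those, multiples of 100: 6 (not leap unless ÷400).
Multiples of 400: 1.
Leap years = 143 − 6 + 1 = 138.

138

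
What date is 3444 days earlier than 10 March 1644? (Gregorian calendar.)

October 5, 1634

−366 (one year; includes Feb 29, 1644) → Mar 10, 1643 (3078 left).
−365 (one year) → Mar 10, 1642 (2713 left).
−365 (one year) → Mar 10, 1641 (2348 left).
−365 (one year) → Mar 10, 1640 (1983 left).
−366 (one year; includes Feb 29, 1640) → Mar 10, 1639 (1617 left).
−365 (one year) → Mar 10, 1638 (1252 left).
−365 (one year) → Mar 10, 1637 (887 left).
−365 (one year) → Mar 10, 1636 (522 left).
−366 (one year; includes Feb 29, 1636) → Mar 10, 1635 (156 left).
−10 → Feb 28, 1635 (end of Feb, 28 days; 146 left).
−28 → Jan 31, 1635 (end of Jan, 31 days; 118 left).
−31 → Dec 31, 1634 (end of Dec, 31 days; 87 left).
−31 → Nov 30, 1634 (end of Nov, 30 days; 56 left).
−30 → Oct 31, 1634 (end of Oct, 31 days; 26 left).
−26 → Oct 5, 1634.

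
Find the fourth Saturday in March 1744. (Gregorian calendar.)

March 1, 1744 is a Sunday.
The first Saturday is therefore March 7 (6 days later).
The fourth Saturday is 7 + 3×7 = March 28.

March 28, 1744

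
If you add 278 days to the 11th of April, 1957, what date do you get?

January 14, 1958

Apr has 30 days: +20 → May 1, 1957 (258 left).
May has 31 days: +31 → Jun 1, 1957 (227 left).
Jun has 30 days: +30 → Jul 1, 1957 (197 left).
Jul has 31 days: +31 → Aug 1, 1957 (166 left).
Aug has 31 days: +31 → Sep 1, 1957 (135 left).
Sep has 30 days: +30 → Oct 1, 1957 (105 left).
Oct has 31 days: +31 → Nov 1, 1957 (74 left).
Nov has 30 days: +30 → Dec 1, 1957 (44 left).
Dec has 31 days: +31 → Jan 1, 1958 (13 left).
+13 → Jan 14, 1958.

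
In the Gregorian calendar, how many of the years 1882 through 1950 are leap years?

16

Multiples of 4 in [1882,1950]: 17.
Of those, multiples of 100: 1 (not leap unless ÷400).
Multiples of 400: 0.
Leap years = 17 − 1 + 0 = 16.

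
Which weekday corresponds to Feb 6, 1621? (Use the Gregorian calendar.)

Saturday

Doomsday rule: the anchor day for the 1600s is Tuesday. For year 21: 21÷12 = 1 r 9, and 9÷4 = 2, so 1+9+2 = 12.
Tuesday + 12 ≡ Sunday — that's 1621's doomsday.
In February the doomsday date is Feb 28 (1621 is not a leap year).
Feb 6 is 22 days before Feb 28; 22 mod 7 = 1, so Sunday − 1 = Saturday.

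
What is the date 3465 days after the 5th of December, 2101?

+365 (one year) → Dec 5, 2102 (3100 left).
+365 (one year) → Dec 5, 2103 (2735 left).
+366 (one year; includes Feb 29, 2104) → Dec 5, 2104 (2369 left).
+365 (one year) → Dec 5, 2105 (2004 left).
+365 (one year) → Dec 5, 2106 (1639 left).
+365 (one year) → Dec 5, 2107 (1274 left).
+366 (one year; includes Feb 29, 2108) → Dec 5, 2108 (908 left).
+365 (one year) → Dec 5, 2109 (543 left).
+365 (one year) → Dec 5, 2110 (178 left).
Dec has 31 days: +27 → Jan 1, 2111 (151 left).
Jan has 31 days: +31 → Feb 1, 2111 (120 left).
Feb has 28 days: +28 → Mar 1, 2111 (92 left).
Mar has 31 days: +31 → Apr 1, 2111 (61 left).
Apr has 30 days: +30 → May 1, 2111 (31 left).
May has 31 days: +31 → Jun 1, 2111 (0 left).

June 1, 2111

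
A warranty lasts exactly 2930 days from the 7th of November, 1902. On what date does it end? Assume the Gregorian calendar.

November 15, 1910

+365 (one year) → Nov 7, 1903 (2565 left).
+366 (one year; includes Feb 29, 1904) → Nov 7, 1904 (2199 left).
+365 (one year) → Nov 7, 1905 (1834 left).
+365 (one year) → Nov 7, 1906 (1469 left).
+365 (one year) → Nov 7, 1907 (1104 left).
+366 (one year; includes Feb 29, 1908) → Nov 7, 1908 (738 left).
+365 (one year) → Nov 7, 1909 (373 left).
Nov has 30 days: +24 → Dec 1, 1909 (349 left).
Dec has 31 days: +31 → Jan 1, 1910 (318 left).
Jan has 31 days: +31 → Feb 1, 1910 (287 left).
Feb has 28 days: +28 → Mar 1, 1910 (259 left).
Mar has 31 days: +31 → Apr 1, 1910 (228 left).
Apr has 30 days: +30 → May 1, 1910 (198 left).
May has 31 days: +31 → Jun 1, 1910 (167 left).
Jun has 30 days: +30 → Jul 1, 1910 (137 left).
Jul has 31 days: +31 → Aug 1, 1910 (106 left).
Aug has 31 days: +31 → Sep 1, 1910 (75 left).
Sep has 30 days: +30 → Oct 1, 1910 (45 left).
Oct has 31 days: +31 → Nov 1, 1910 (14 left).
+14 → Nov 15, 1910.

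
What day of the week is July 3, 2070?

Doomsday rule: the anchor day for the 2000s is Tuesday. For year 70: 70÷12 = 5 r 10, and 10÷4 = 2, so 5+10+2 = 17.
Tuesday + 17 ≡ Friday — that's 2070's doomsday.
In July the doomsday date is Jul 11.
Jul 3 is 8 days before Jul 11; 8 mod 7 = 1, so Friday − 1 = Thursday.

Thursday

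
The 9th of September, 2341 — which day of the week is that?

Tuesday

Doomsday rule: the anchor day for the 2300s is Wednesday. For year 41: 41÷12 = 3 r 5, and 5÷4 = 1, so 3+5+1 = 9.
Wednesday + 9 ≡ Friday — that's 2341's doomsday.
In September the doomsday date is Sep 5.
Sep 9 is 4 days after Sep 5; 4 mod 7 = 4, so Friday + 4 = Tuesday.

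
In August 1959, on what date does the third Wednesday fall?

August 19, 1959

August 1, 1959 is a Saturday.
The first Wednesday is therefore August 5 (4 days later).
The third Wednesday is 5 + 2×7 = August 19.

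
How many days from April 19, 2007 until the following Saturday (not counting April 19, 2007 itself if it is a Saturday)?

2

Apr 19, 2007 is a Thursday.
From Thursday to the next Saturday is 2 days.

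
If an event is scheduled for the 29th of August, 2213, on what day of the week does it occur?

Sunday

Doomsday rule: the anchor day for the 2200s is Friday. For year 13: 13÷12 = 1 r 1, and 1÷4 = 0, so 1+1+0 = 2.
Friday + 2 ≡ Sunday — that's 2213's doomsday.
In August the doomsday date is Aug 8.
Aug 29 is 21 days after Aug 8; 21 mod 7 = 0, so Sunday + 0 = Sunday.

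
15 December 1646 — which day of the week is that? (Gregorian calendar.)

Saturday

Doomsday rule: the anchor day for the 1600s is Tuesday. For year 46: 46÷12 = 3 r 10, and 10÷4 = 2, so 3+10+2 = 15.
Tuesday + 15 ≡ Wednesday — that's 1646's doomsday.
In December the doomsday date is Dec 12.
Dec 15 is 3 days after Dec 12; 3 mod 7 = 3, so Wednesday + 3 = Saturday.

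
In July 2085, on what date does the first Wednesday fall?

July 4, 2085

July 1, 2085 is a Sunday.
The first Wednesday is therefore July 4 (3 days later).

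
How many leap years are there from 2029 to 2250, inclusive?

53

Multiples of 4 in [2029,2250]: 55.
Of those, multiples of 100: 2 (not leap unless ÷400).
Multiples of 400: 0.
Leap years = 55 − 2 + 0 = 53.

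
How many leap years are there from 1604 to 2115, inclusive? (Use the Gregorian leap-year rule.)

124

Multiples of 4 in [1604,2115]: 128.
Of those, multiples of 100: 5 (not leap unless ÷400).
Multiples of 400: 1.
Leap years = 128 − 5 + 1 = 124.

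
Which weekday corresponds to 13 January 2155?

January 1, 2155 is a Wednesday.
Jan 1, 2155 → Jan 13, 2155: 12 days.
Total: 12 days.
12 mod 7 = 5, so Wednesday + 5 = Monday.

Monday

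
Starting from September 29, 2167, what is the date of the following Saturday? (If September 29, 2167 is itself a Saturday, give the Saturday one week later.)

October 3, 2167

Sep 29, 2167 is a Tuesday.
From Tuesday to the next Saturday is 4 days.
Sep 29, 2167 + 4 = Oct 3, 2167.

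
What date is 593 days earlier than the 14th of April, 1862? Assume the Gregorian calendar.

−365 (one year) → Apr 14, 1861 (228 left).
−14 → Mar 31, 1861 (end of Mar, 31 days; 214 left).
−31 → Feb 28, 1861 (end of Feb, 28 days; 183 left).
−28 → Jan 31, 1861 (end of Jan, 31 days; 155 left).
−31 → Dec 31, 1860 (end of Dec, 31 days; 124 left).
−31 → Nov 30, 1860 (end of Nov, 30 days; 93 left).
−30 → Oct 31, 1860 (end of Oct, 31 days; 63 left).
−31 → Sep 30, 1860 (end of Sep, 30 days; 32 left).
−30 → Aug 31, 1860 (end of Aug, 31 days; 2 left).
−2 → Aug 29, 1860.

August 29, 1860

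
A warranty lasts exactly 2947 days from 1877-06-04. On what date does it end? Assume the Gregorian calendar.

June 29, 1885

+365 (one year) → Jun 4, 1878 (2582 left).
+365 (one year) → Jun 4, 1879 (2217 left).
+366 (one year; includes Feb 29, 1880) → Jun 4, 1880 (1851 left).
+365 (one year) → Jun 4, 1881 (1486 left).
+365 (one year) → Jun 4, 1882 (1121 left).
+365 (one year) → Jun 4, 1883 (756 left).
+366 (one year; includes Feb 29, 1884) → Jun 4, 1884 (390 left).
Jun has 30 days: +27 → Jul 1, 1884 (363 left).
Jul has 31 days: +31 → Aug 1, 1884 (332 left).
Aug has 31 days: +31 → Sep 1, 1884 (301 left).
Sep has 30 days: +30 → Oct 1, 1884 (271 left).
Oct has 31 days: +31 → Nov 1, 1884 (240 left).
Nov has 30 days: +30 → Dec 1, 1884 (210 left).
Dec has 31 days: +31 → Jan 1, 1885 (179 left).
Jan has 31 days: +31 → Feb 1, 1885 (148 left).
Feb has 28 days: +28 → Mar 1, 1885 (120 left).
Mar has 31 days: +31 → Apr 1, 1885 (89 left).
Apr has 30 days: +30 → May 1, 1885 (59 left).
May has 31 days: +31 → Jun 1, 1885 (28 left).
+28 → Jun 29, 1885.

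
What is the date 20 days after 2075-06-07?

June 27, 2075

+20 → Jun 27, 2075.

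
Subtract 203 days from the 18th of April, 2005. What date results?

September 27, 2004

−18 → Mar 31, 2005 (end of Mar, 31 days; 185 left).
−31 → Feb 28, 2005 (end of Feb, 28 days; 154 left).
−28 → Jan 31, 2005 (end of Jan, 31 days; 126 left).
−31 → Dec 31, 2004 (end of Dec, 31 days; 95 left).
−31 → Nov 30, 2004 (end of Nov, 30 days; 64 left).
−30 → Oct 31, 2004 (end of Oct, 31 days; 34 left).
−31 → Sep 30, 2004 (end of Sep, 30 days; 3 left).
−3 → Sep 27, 2004.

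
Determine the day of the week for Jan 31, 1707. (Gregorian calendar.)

Monday

Doomsday rule: the anchor day for the 1700s is Sunday. For year 07: 7÷12 = 0 r 7, and 7÷4 = 1, so 0+7+1 = 8.
Sunday + 8 ≡ Monday — that's 1707's doomsday.
In January the doomsday date is Jan 3 (1707 is not a leap year).
Jan 31 is 28 days after Jan 3; 28 mod 7 = 0, so Monday + 0 = Monday.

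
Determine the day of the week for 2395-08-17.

Thursday

Doomsday rule: the anchor day for the 2300s is Wednesday. For year 95: 95÷12 = 7 r 11, and 11÷4 = 2, so 7+11+2 = 20.
Wednesday + 20 ≡ Tuesday — that's 2395's doomsday.
In August the doomsday date is Aug 8.
Aug 17 is 9 days after Aug 8; 9 mod 7 = 2, so Tuesday + 2 = Thursday.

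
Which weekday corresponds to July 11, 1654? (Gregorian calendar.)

Doomsday rule: the anchor day for the 1600s is Tuesday. For year 54: 54÷12 = 4 r 6, and 6÷4 = 1, so 4+6+1 = 11.
Tuesday + 11 ≡ Saturday — that's 1654's doomsday.
In July the doomsday date is Jul 11.
Jul 11 is the doomsday itself: Saturday.

Saturday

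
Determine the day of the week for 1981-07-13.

Monday

January 1, 1981 is a Thursday.
Jan 1, 1981 → Feb 1, 1981: 31 days (January has 31).
Feb 1, 1981 → Mar 1, 1981: 28 days (February has 28).
Mar 1, 1981 → Apr 1, 1981: 31 days (March has 31).
Apr 1, 1981 → May 1, 1981: 30 days (April has 30).
May 1, 1981 → Jun 1, 1981: 31 days (May has 31).
Jun 1, 1981 → Jul 1, 1981: 30 days (June has 30).
Jul 1, 1981 → Jul 13, 1981: 12 days.
Total: 193 days.
193 mod 7 = 4, so Thursday + 4 = Monday.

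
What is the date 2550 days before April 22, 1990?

−365 (one year) → Apr 22, 1989 (2185 left).
−365 (one year) → Apr 22, 1988 (1820 left).
−366 (one year; includes Feb 29, 1988) → Apr 22, 1987 (1454 left).
−365 (one year) → Apr 22, 1986 (1089 left).
−365 (one year) → Apr 22, 1985 (724 left).
−365 (one year) → Apr 22, 1984 (359 left).
−22 → Mar 31, 1984 (end of Mar, 31 days; 337 left).
−31 → Feb 29, 1984 (end of Feb, 29 days; 306 left).
−29 → Jan 31, 1984 (end of Jan, 31 days; 277 left).
−31 → Dec 31, 1983 (end of Dec, 31 days; 246 left).
−31 → Nov 30, 1983 (end of Nov, 30 days; 215 left).
−30 → Oct 31, 1983 (end of Oct, 31 days; 185 left).
−31 → Sep 30, 1983 (end of Sep, 30 days; 154 left).
−30 → Aug 31, 1983 (end of Aug, 31 days; 124 left).
−31 → Jul 31, 1983 (end of Jul, 31 days; 93 left).
−31 → Jun 30, 1983 (end of Jun, 30 days; 62 left).
−30 → May 31, 1983 (end of May, 31 days; 32 left).
−31 → Apr 30, 1983 (end of Apr, 30 days; 1 left).
−1 → Apr 29, 1983.

April 29, 1983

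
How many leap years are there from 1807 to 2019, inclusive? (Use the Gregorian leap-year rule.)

52

Multiples of 4 in [1807,2019]: 53.
Of those, multiples of 100: 2 (not leap unless ÷400).
Multiples of 400: 1.
Leap years = 53 − 2 + 1 = 52.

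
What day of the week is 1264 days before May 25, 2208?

Saturday

May 25, 2208 is a Wednesday.
1264 mod 7 = 4, so 1264 days before a Wednesday is Wednesday − 4 = Saturday.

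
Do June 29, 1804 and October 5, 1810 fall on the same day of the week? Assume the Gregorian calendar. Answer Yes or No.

Yes

From Jun 29, 1804 to Oct 5, 1810 is 2289 days.
2289 mod 7 = 0, so they are the same weekday.
(Jun 29, 1804 is a Friday; Oct 5, 1810 is a Friday.)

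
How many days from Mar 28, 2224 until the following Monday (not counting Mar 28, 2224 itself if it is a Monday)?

1

Mar 28, 2224 is a Sunday.
From Sunday to the next Monday is 1 day.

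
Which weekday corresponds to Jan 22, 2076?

Wednesday

January 1, 2076 is a Wednesday.
Jan 1, 2076 → Jan 22, 2076: 21 days.
Total: 21 days.
21 mod 7 = 0, so Wednesday + 0 = Wednesday.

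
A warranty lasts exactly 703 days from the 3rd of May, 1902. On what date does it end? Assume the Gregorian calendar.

+365 (one year) → May 3, 1903 (338 left).
May has 31 days: +29 → Jun 1, 1903 (309 left).
Jun has 30 days: +30 → Jul 1, 1903 (279 left).
Jul has 31 days: +31 → Aug 1, 1903 (248 left).
Aug has 31 days: +31 → Sep 1, 1903 (217 left).
Sep has 30 days: +30 → Oct 1, 1903 (187 left).
Oct has 31 days: +31 → Nov 1, 1903 (156 left).
Nov has 30 days: +30 → Dec 1, 1903 (126 left).
Dec has 31 days: +31 → Jan 1, 1904 (95 left).
Jan has 31 days: +31 → Feb 1, 1904 (64 left).
Feb has 29 days: +29 → Mar 1, 1904 (35 left).
Mar has 31 days: +31 → Apr 1, 1904 (4 left).
+4 → Apr 5, 1904.

April 5, 1904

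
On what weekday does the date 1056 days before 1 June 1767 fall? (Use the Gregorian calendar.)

Tuesday

First find the weekday of Jun 1, 1767. Doomsday rule: the anchor day for the 1700s is Sunday. For year 67: 67÷12 = 5 r 7, and 7÷4 = 1, so 5+7+1 = 13.
Sunday + 13 ≡ Saturday — that's 1767's doomsday.
In June the doomsday date is Jun 6.
Jun 1 is 5 days before Jun 6; 5 mod 7 = 5, so Saturday − 5 = Monday.
1056 mod 7 = 6, so 1056 days before a Monday is Monday − 6 = Tuesday.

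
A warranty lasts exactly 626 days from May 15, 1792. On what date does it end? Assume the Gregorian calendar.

+365 (one year) → May 15, 1793 (261 left).
May has 31 days: +17 → Jun 1, 1793 (244 left).
Jun has 30 days: +30 → Jul 1, 1793 (214 left).
Jul has 31 days: +31 → Aug 1, 1793 (183 left).
Aug has 31 days: +31 → Sep 1, 1793 (152 left).
Sep has 30 days: +30 → Oct 1, 1793 (122 left).
Oct has 31 days: +31 → Nov 1, 1793 (91 left).
Nov has 30 days: +30 → Dec 1, 1793 (61 left).
Dec has 31 days: +31 → Jan 1, 1794 (30 left).
+30 → Jan 31, 1794.

January 31, 1794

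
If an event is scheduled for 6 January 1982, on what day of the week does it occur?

Wednesday

January 1, 1982 is a Friday.
Jan 1, 1982 → Jan 6, 1982: 5 days.
Total: 5 days.
5 mod 7 = 5, so Friday + 5 = Wednesday.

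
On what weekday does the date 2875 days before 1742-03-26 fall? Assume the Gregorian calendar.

Wednesday

First find the weekday of Mar 26, 1742. Doomsday rule: the anchor day for the 1700s is Sunday. For year 42: 42÷12 = 3 r 6, and 6÷4 = 1, so 3+6+1 = 10.
Sunday + 10 ≡ Wednesday — that's 1742's doomsday.
In March the doomsday date is Mar 14.
Mar 26 is 12 days after Mar 14; 12 mod 7 = 5, so Wednesday + 5 = Monday.
2875 mod 7 = 5, so 2875 days before a Monday is Monday − 5 = Wednesday.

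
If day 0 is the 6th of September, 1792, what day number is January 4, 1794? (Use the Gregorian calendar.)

485

Sep 6, 1792 → Sep 6, 1793: 365 days.
Sep 6, 1793 → Oct 6, 1793: 30 days (September has 30).
Oct 6, 1793 → Nov 6, 1793: 31 days (October has 31).
Nov 6, 1793 → Dec 6, 1793: 30 days (November has 30).
Dec 6, 1793 → Jan 4, 1794: 29 days.
Total: 485 days.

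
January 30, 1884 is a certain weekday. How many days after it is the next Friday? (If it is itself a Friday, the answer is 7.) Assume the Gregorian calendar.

2

Jan 30, 1884 is a Wednesday.
From Wednesday to the next Friday is 2 days.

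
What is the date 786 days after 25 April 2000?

+365 (one year) → Apr 25, 2001 (421 left).
+365 (one year) → Apr 25, 2002 (56 left).
Apr has 30 days: +6 → May 1, 2002 (50 left).
May has 31 days: +31 → Jun 1, 2002 (19 left).
+19 → Jun 20, 2002.

June 20, 2002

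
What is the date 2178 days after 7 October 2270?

September 23, 2276

+365 (one year) → Oct 7, 2271 (1813 left).
+366 (one year; includes Feb 29, 2272) → Oct 7, 2272 (1447 left).
+365 (one year) → Oct 7, 2273 (1082 left).
+365 (one year) → Oct 7, 2274 (717 left).
+365 (one year) → Oct 7, 2275 (352 left).
Oct has 31 days: +25 → Nov 1, 2275 (327 left).
Nov has 30 days: +30 → Dec 1, 2275 (297 left).
Dec has 31 days: +31 → Jan 1, 2276 (266 left).
Jan has 31 days: +31 → Feb 1, 2276 (235 left).
Feb has 29 days: +29 → Mar 1, 2276 (206 left).
Mar has 31 days: +31 → Apr 1, 2276 (175 left).
Apr has 30 days: +30 → May 1, 2276 (145 left).
May has 31 days: +31 → Jun 1, 2276 (114 left).
Jun has 30 days: +30 → Jul 1, 2276 (84 left).
Jul has 31 days: +31 → Aug 1, 2276 (53 left).
Aug has 31 days: +31 → Sep 1, 2276 (22 left).
+22 → Sep 23, 2276.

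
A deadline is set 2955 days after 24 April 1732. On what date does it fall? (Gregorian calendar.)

May 27, 1740

+365 (one year) → Apr 24, 1733 (2590 left).
+365 (one year) → Apr 24, 1734 (2225 left).
+365 (one year) → Apr 24, 1735 (1860 left).
+366 (one year; includes Feb 29, 1736) → Apr 24, 1736 (1494 left).
+365 (one year) → Apr 24, 1737 (1129 left).
+365 (one year) → Apr 24, 1738 (764 left).
+365 (one year) → Apr 24, 1739 (399 left).
Apr has 30 days: +7 → May 1, 1739 (392 left).
May has 31 days: +31 → Jun 1, 1739 (361 left).
Jun has 30 days: +30 → Jul 1, 1739 (331 left).
Jul has 31 days: +31 → Aug 1, 1739 (300 left).
Aug has 31 days: +31 → Sep 1, 1739 (269 left).
Sep has 30 days: +30 → Oct 1, 1739 (239 left).
Oct has 31 days: +31 → Nov 1, 1739 (208 left).
Nov has 30 days: +30 → Dec 1, 1739 (178 left).
Dec has 31 days: +31 → Jan 1, 1740 (147 left).
Jan has 31 days: +31 → Feb 1, 1740 (116 left).
Feb has 29 days: +29 → Mar 1, 1740 (87 left).
Mar has 31 days: +31 → Apr 1, 1740 (56 left).
Apr has 30 days: +30 → May 1, 1740 (26 left).
+26 → May 27, 1740.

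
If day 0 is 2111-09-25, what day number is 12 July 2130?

Sep 25, 2111 → Sep 25, 2112: 366 days (Feb 29, 2112 is in that span).
Sep 25, 2112 → Sep 25, 2113: 365 days.
Sep 25, 2113 → Sep 25, 2114: 365 days.
Sep 25, 2114 → Sep 25, 2115: 365 days.
Sep 25, 2115 → Sep 25, 2116: 366 days (Feb 29, 2116 is in that span).
Sep 25, 2116 → Sep 25, 2117: 365 days.
Sep 25, 2117 → Sep 25, 2118: 365 days.
Sep 25, 2118 → Sep 25, 2119: 365 days.
Sep 25, 2119 → Sep 25, 2120: 366 days (Feb 29, 2120 is in that span).
Sep 25, 2120 → Sep 25, 2121: 365 days.
Sep 25, 2121 → Sep 25, 2122: 365 days.
Sep 25, 2122 → Sep 25, 2123: 365 days.
Sep 25, 2123 → Sep 25, 2124: 366 days (Feb 29, 2124 is in that span).
Sep 25, 2124 → Sep 25, 2125: 365 days.
Sep 25, 2125 → Sep 25, 2126: 365 days.
Sep 25, 2126 → Sep 25, 2127: 365 days.
Sep 25, 2127 → Sep 25, 2128: 366 days (Feb 29, 2128 is in that span).
Sep 25, 2128 → Sep 25, 2129: 365 days.
Sep 25, 2129 → Oct 25, 2129: 30 days (September has 30).
Oct 25, 2129 → Nov 25, 2129: 31 days (October has 31).
Nov 25, 2129 → Dec 25, 2129: 30 days (November has 30).
Dec 25, 2129 → Jan 25, 2130: 31 days (December has 31).
Jan 25, 2130 → Feb 25, 2130: 31 days (January has 31).
Feb 25, 2130 → Mar 25, 2130: 28 days (February has 28).
Mar 25, 2130 → Apr 25, 2130: 31 days (March has 31).
Apr 25, 2130 → May 25, 2130: 30 days (April has 30).
May 25, 2130 → Jun 25, 2130: 31 days (May has 31).
Jun 25, 2130 → Jul 12, 2130: 17 days.
Total: 6865 days.

6865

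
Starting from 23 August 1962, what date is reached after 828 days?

+365 (one year) → Aug 23, 1963 (463 left).
+366 (one year; includes Feb 29, 1964) → Aug 23, 1964 (97 left).
Aug has 31 days: +9 → Sep 1, 1964 (88 left).
Sep has 30 days: +30 → Oct 1, 1964 (58 left).
Oct has 31 days: +31 → Nov 1, 1964 (27 left).
+27 → Nov 28, 1964.

November 28, 1964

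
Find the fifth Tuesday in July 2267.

July 1, 2267 is a Monday.
The first Tuesday is therefore July 2 (1 days later).
The fifth Tuesday is 2 + 4×7 = July 30.

July 30, 2267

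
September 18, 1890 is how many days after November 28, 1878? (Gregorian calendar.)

Nov 28, 1878 → Nov 28, 1879: 365 days.
Nov 28, 1879 → Nov 28, 1880: 366 days (Feb 29, 1880 is in that span).
Nov 28, 1880 → Nov 28, 1881: 365 days.
Nov 28, 1881 → Nov 28, 1882: 365 days.
Nov 28, 1882 → Nov 28, 1883: 365 days.
Nov 28, 1883 → Nov 28, 1884: 366 days (Feb 29, 1884 is in that span).
Nov 28, 1884 → Nov 28, 1885: 365 days.
Nov 28, 1885 → Nov 28, 1886: 365 days.
Nov 28, 1886 → Nov 28, 1887: 365 days.
Nov 28, 1887 → Nov 28, 1888: 366 days (Feb 29, 1888 is in that span).
Nov 28, 1888 → Nov 28, 1889: 365 days.
Nov 28, 1889 → Dec 28, 1889: 30 days (November has 30).
Dec 28, 1889 → Jan 28, 1890: 31 days (December has 31).
Jan 28, 1890 → Feb 28, 1890: 31 days (January has 31).
Feb 28, 1890 → Mar 28, 1890: 28 days (February has 28).
Mar 28, 1890 → Apr 28, 1890: 31 days (March has 31).
Apr 28, 1890 → May 28, 1890: 30 days (April has 30).
May 28, 1890 → Jun 28, 1890: 31 days (May has 31).
Jun 28, 1890 → Jul 28, 1890: 30 days (June has 30).
Jul 28, 1890 → Aug 28, 1890: 31 days (July has 31).
Aug 28, 1890 → Sep 18, 1890: 21 days.
Total: 4312 days.

4312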